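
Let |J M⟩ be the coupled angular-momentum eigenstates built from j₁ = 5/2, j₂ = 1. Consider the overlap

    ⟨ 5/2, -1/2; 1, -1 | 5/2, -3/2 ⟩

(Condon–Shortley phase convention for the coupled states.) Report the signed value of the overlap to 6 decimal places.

triangle: 1!*4!*1!/7! = 24/5040
(j±m)!: 2!*3!*0!*2!*1!*4! = 576
prefactor² = (2J+1)*Δ*N² = 576/35
  k=0: +1/(0!*1!*3!*0!*1!*1!) = 1/6
Σ = 1/6  ⇒  CG² = 576/35*(1/6)² = 16/35
CG = +√(16/35) = +0.676123

+0.676123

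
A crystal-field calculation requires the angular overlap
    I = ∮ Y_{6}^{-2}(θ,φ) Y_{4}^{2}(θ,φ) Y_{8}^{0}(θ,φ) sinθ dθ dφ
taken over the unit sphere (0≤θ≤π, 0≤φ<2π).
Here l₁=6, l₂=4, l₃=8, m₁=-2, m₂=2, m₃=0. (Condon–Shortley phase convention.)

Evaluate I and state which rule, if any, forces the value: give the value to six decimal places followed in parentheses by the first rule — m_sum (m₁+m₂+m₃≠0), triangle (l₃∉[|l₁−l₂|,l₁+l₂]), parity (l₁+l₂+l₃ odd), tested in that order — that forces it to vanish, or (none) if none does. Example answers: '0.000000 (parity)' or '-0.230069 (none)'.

-0.137687 (none)

Checks pass: Σm=0; 18 even; l₃=8∈[2,10].
(2·6+1)(2·4+1)(2·8+1) = 1989
Δ: 2! 10! 6! / 19! → 1/23279256
sum: t=0:+1/1658880 t=1:−1/518400 t=2:+1/1658880 = -1/1382400
3j²(6 4 8; 0 0 0) = Δ·Π!·Σ² = 504/46189  (sign -1)
sum: t=0:+1/116121600 t=1:−1/3628800 t=2:+1/1658880 = 13/38707200
3j²(6 4 8; -2 2 0) = Δ·Π!·Σ² = 39/3553  (sign +1)
combine: 4πI² = 1989·504/46189·39/3553 = 176904/742577
take √, sign -1: I = -0.13768707
No selection rule forces the value: the integral is nonzero (none).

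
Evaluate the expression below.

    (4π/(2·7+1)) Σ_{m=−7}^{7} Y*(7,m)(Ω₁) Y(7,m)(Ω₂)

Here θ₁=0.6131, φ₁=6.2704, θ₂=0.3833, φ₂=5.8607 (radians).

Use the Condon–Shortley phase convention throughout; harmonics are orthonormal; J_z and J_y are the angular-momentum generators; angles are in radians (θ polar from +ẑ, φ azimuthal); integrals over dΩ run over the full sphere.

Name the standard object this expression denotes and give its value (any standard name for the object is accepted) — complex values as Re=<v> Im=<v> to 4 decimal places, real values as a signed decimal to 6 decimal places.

This sum is the spherical-harmonic addition theorem: it equals the Legendre polynomial P_l(cos γ) of the angle γ between the two directions.
Summing Y*_{l m}(θ₁,φ₁)·Y_{l m}(θ₂,φ₂) over m ∈ [−7, 7]; prefactor 4π/(2·7+1) = 0.837758:
  [-7]  conj(Y_{7,-7})(Ω₁) = (0.010401, -0.000933) ; Y_{7,-7}(Ω₂) = (-0.000503, 0.000094) ; Δ = (-0.000005, 0.000001)
  [-6]  conj(Y_{7,-6})(Ω₁) = (0.055375, -0.004256) ; Y_{7,-6}(Ω₂) = (-0.003900, 0.002707) ; Δ = (-0.000204, 0.000166)
  [-5]  conj(Y_{7,-5})(Ω₁) = (0.177754, -0.011379) ; Y_{7,-5}(Ω₂) = (-0.014090, 0.023420) ; Δ = (-0.002238, 0.004323)
  [-4]  conj(Y_{7,-4})(Ω₁) = (0.374264, -0.019157) ; Y_{7,-4}(Ω₂) = (-0.012948, 0.108159) ; Δ = (-0.002774, 0.040728)
  [-3]  conj(Y_{7,-3})(Ω₁) = (0.480954, -0.018456) ; Y_{7,-3}(Ω₂) = (0.089934, 0.287328) ; Δ = (0.048557, 0.136532)
  [-2]  conj(Y_{7,-2})(Ω₁) = (0.228869, -0.005854) ; Y_{7,-2}(Ω₂) = (0.352685, 0.397424) ; Δ = (0.083045, 0.088894)
  [-1]  conj(Y_{7,-1})(Ω₁) = (-0.285981, 0.003657) ; Y_{7,-1}(Ω₂) = (0.389956, 0.175308) ; Δ = (-0.112161, -0.048709)
  [+0]  conj(Y_{7,0})(Ω₁) = (-0.333466, -0.000000) ; Y_{7,0}(Ω₂) = (-0.238405, 0.000000) ; Δ = (0.079500, 0.000000)
  [+1]  conj(Y_{7,1})(Ω₁) = (0.285981, 0.003657) ; Y_{7,1}(Ω₂) = (-0.389956, 0.175308) ; Δ = (-0.112161, 0.048709)
  [+2]  conj(Y_{7,2})(Ω₁) = (0.228869, 0.005854) ; Y_{7,2}(Ω₂) = (0.352685, -0.397424) ; Δ = (0.083045, -0.088894)
  [+3]  conj(Y_{7,3})(Ω₁) = (-0.480954, -0.018456) ; Y_{7,3}(Ω₂) = (-0.089934, 0.287328) ; Δ = (0.048557, -0.136532)
  [+4]  conj(Y_{7,4})(Ω₁) = (0.374264, 0.019157) ; Y_{7,4}(Ω₂) = (-0.012948, -0.108159) ; Δ = (-0.002774, -0.040728)
  [+5]  conj(Y_{7,5})(Ω₁) = (-0.177754, -0.011379) ; Y_{7,5}(Ω₂) = (0.014090, 0.023420) ; Δ = (-0.002238, -0.004323)
  [+6]  conj(Y_{7,6})(Ω₁) = (0.055375, 0.004256) ; Y_{7,6}(Ω₂) = (-0.003900, -0.002707) ; Δ = (-0.000204, -0.000166)
  [+7]  conj(Y_{7,7})(Ω₁) = (-0.010401, -0.000933) ; Y_{7,7}(Ω₂) = (0.000503, 0.000094) ; Δ = (-0.000005, -0.000001)
Total Σ_m = (0.107938, 0.000000). Multiply by 0.837758: (0.090426, 0.000000). P_7(cos γ) = 0.090426

Legendre polynomial (addition theorem), +0.090426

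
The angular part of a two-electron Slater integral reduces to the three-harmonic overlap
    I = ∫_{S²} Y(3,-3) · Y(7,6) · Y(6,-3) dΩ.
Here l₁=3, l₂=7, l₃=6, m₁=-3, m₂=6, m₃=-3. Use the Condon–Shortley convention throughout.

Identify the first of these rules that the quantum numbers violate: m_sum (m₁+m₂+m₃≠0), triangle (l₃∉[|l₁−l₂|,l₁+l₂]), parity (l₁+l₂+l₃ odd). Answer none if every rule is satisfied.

Σmᵢ = 0  ✓
l₃∈[|l₁−l₂|,l₁+l₂]=[4,10], have l₃=6  ✓
Σlᵢ = 16 ⇒ even  ✓

none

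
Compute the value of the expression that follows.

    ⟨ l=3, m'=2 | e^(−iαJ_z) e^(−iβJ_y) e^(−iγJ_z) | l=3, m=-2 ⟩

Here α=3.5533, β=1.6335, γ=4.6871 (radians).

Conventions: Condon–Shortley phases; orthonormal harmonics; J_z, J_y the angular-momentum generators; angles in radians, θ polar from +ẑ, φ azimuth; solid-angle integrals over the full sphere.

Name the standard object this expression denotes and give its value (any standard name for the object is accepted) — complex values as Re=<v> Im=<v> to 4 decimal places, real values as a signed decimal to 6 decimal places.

Wigner D-matrix element, Re=-0.3283 Im=0.3923

This is a Wigner D-matrix element — the rotation-matrix element ⟨l m'| R(α,β,γ) |l m⟩ in the angular-momentum basis.
D^3_{2,-2}(3.5533,1.6335,4.6871) = e^{-i·2·3.5533}·d^3_{2,-2}(1.6335)·e^{-i·-2·4.6871}. Compute d first:
With c≡cos(β/2)=0.684594 and s≡sin(β/2)=0.728925, N=[120·1·1·120]^{1/2}=120.000000
k: max(0,(-2)−(2))=0 … min(3+(-2),3−(2))=1
  k=0: (−1)^4·120.0000/(24)·0.6846^2·0.7289^4 = +0.661556
  k=1: (−1)^5·120.0000/(120)·0.6846^0·0.7289^6 = -0.150002
d^3_{2,-2}(1.6335) = +0.661556 -0.150002 = +0.511555
D = (+0.679721-0.733471i)·(+0.511555)·(-0.998721+0.050556i) = -0.328300+0.392310i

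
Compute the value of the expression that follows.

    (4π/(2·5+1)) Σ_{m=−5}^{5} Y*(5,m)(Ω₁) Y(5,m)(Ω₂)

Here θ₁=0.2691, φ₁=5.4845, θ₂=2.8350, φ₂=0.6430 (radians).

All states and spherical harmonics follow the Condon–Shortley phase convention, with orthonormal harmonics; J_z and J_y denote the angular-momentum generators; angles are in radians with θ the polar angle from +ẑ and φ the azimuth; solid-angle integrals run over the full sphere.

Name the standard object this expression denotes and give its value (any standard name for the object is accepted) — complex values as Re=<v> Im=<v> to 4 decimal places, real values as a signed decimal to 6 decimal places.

Legendre polynomial (addition theorem), -0.017713

This sum is the spherical-harmonic addition theorem: it equals the Legendre polynomial P_l(cos γ) of the angle γ between the two directions.
Term-by-term m-sum for l=5 (normalisation 4π/11 = 1.142397):
  m=-5: Y*=-0.00041 + 0.00046j  Y=-0.00116 + 0.00009j  product 0.00000 - 0.00000j
  m=-4: Y*=-0.00706 + 0.00038j  Y=0.00978 + 0.00626j  product -0.00007 - 0.00004j
  m=-3: Y*=-0.03517 - 0.03248j  Y=-0.02394 - 0.06395j  product -0.00123 + 0.00303j
  m=-2: Y*=-0.00549 - 0.20640j  Y=-0.07140 + 0.24390j  product 0.05073 + 0.01340j
  m=-1: Y*=0.36391 - 0.37371j  Y=0.43506 - 0.32595j  product 0.03651 - 0.28120j
  m=+0: Y*=0.49115 + 0.00000j  Y=-0.38151 + 0.00000j  product -0.18738 + 0.00000j
  m=+1: Y*=-0.36391 - 0.37371j  Y=-0.43506 - 0.32595j  product 0.03651 + 0.28120j
  m=+2: Y*=-0.00549 + 0.20640j  Y=-0.07140 - 0.24390j  product 0.05073 - 0.01340j
  m=+3: Y*=0.03517 - 0.03248j  Y=0.02394 - 0.06395j  product -0.00123 - 0.00303j
  m=+4: Y*=-0.00706 - 0.00038j  Y=0.00978 - 0.00626j  product -0.00007 + 0.00004j
  m=+5: Y*=0.00041 + 0.00046j  Y=0.00116 + 0.00009j  product 0.00000 + 0.00000j
Total Σ_m = -0.01551 - 0.00000j. Multiply by 1.142397: -0.01771 - 0.00000j. P_5(cos γ) = -0.017713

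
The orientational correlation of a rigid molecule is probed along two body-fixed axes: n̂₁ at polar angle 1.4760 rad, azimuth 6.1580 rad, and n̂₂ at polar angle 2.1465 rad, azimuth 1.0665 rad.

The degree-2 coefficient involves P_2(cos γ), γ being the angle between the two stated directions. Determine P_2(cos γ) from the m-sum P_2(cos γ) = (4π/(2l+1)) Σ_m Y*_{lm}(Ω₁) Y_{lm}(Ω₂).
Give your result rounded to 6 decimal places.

-0.400531

Expand P_2 via completeness: Σ_{m} conj(Y_{2,m}) at Ω₁ times Y_{2,m} at Ω₂ —
  m=-2: (0.37088 - 0.09485j) × (-0.14487 - 0.22995j) = -0.07554 - 0.07154j  (running Σ = -0.07554 - 0.07154j)
  m=-1: (0.07223 - 0.00909j) × (-0.17047 + 0.30888j) = -0.00951 + 0.02386j  (running Σ = -0.08505 - 0.04768j)
  m=0: (-0.30691 + 0.00000j) × (-0.03495 + 0.00000j) = 0.01073 + 0.00000j  (running Σ = -0.07432 - 0.04768j)
  m=1: (-0.07223 - 0.00909j) × (0.17047 + 0.30888j) = -0.00951 - 0.02386j  (running Σ = -0.08383 - 0.07154j)
  m=2: (0.37088 + 0.09485j) × (-0.14487 + 0.22995j) = -0.07554 + 0.07154j  (running Σ = -0.15937 + 0.00000j)
Σ over m = -0.15937 + 0.00000j; ×(4π/5) → -0.40053 + 0.00000j. Real part: -0.400531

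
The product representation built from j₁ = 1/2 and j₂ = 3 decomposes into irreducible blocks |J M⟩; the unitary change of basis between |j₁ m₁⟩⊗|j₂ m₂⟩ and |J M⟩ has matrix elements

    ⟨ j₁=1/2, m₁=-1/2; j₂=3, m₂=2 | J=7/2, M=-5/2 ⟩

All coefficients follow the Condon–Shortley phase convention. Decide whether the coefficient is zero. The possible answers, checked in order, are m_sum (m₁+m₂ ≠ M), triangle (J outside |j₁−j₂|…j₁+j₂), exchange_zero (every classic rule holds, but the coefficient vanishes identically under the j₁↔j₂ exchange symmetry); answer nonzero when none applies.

m-sum: m₁+m₂ = -1/2+2 = 3/2, M = -5/2  ✗ ⇒ coefficient is 0

m_sum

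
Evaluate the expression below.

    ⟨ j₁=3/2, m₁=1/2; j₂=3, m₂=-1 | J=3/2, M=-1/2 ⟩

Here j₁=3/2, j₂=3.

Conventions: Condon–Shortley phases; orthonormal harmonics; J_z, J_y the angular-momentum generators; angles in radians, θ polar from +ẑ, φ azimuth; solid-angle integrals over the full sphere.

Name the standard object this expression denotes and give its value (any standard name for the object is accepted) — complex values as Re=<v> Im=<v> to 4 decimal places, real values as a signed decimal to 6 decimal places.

Clebsch–Gordan coefficient, −√(12/35) ≈ -0.585540

This is a Clebsch–Gordan (vector-coupling) coefficient.
j₁+j₂−J=3  J+j₁−j₂=0  J−j₁+j₂=3  j₁+j₂+J+1=7
(j₁±m₁, j₂±m₂, J±M) = (2,1,2,4,1,2)
P² = 192/35
sum k=1..1:
  [1] −1/4 = -1/4
S = -1/4
C² = P²·S² = 12/35 ; C = -0.585540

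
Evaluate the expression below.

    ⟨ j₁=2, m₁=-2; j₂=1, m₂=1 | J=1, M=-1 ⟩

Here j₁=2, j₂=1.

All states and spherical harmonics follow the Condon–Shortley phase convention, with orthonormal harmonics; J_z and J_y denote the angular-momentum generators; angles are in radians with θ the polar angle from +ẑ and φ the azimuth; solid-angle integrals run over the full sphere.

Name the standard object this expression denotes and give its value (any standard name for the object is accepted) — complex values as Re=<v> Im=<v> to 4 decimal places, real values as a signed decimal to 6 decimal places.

Clebsch–Gordan coefficient, +√(3/5) ≈ +0.774597

This is a Clebsch–Gordan (vector-coupling) coefficient.
√[3·2!2!0!/5! · 0!4!2!0!0!2!] = √(48/5)
  +(−1)^2/∏(2,0,2,0,0,0)! = 1/4  (running 1/4)
⟨..|..⟩ = √(48/5)·(1/4) = +0.774597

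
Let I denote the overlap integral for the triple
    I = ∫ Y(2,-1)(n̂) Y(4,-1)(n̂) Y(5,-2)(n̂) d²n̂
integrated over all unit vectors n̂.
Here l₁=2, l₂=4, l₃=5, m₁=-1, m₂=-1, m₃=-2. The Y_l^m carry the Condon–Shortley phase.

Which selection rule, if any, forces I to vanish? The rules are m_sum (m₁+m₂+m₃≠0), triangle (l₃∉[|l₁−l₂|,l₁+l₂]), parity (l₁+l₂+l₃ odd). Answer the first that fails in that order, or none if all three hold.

azimuthal sum: -1 − 1 − 2 = -4  ✗
2 ≤ 5 ≤ 6 (triangle on l)
L = 2 + 4 + 5 = 11 (odd)

m_sum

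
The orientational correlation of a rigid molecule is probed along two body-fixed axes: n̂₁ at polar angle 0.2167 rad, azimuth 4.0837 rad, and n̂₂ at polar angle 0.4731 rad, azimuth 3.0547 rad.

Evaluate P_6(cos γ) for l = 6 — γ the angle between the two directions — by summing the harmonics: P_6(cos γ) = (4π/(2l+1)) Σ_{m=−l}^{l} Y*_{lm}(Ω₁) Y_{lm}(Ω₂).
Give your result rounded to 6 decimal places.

-0.108826

Summing Y*_{l m}(θ₁,φ₁)·Y_{l m}(θ₂,φ₂) over m ∈ [−6, 6]; prefactor 4π/(2·6+1) = 0.966644:
  term(m=-6) = (0.000000, -0.000000)   from Y*(Ω₁)=(0.000039, -0.000028), Y(Ω₂)=(0.003749, 0.002153)
  term(m=-5) = (0.000009, -0.000020)   from Y*(Ω₁)=(0.000001, 0.000751), Y(Ω₂)=(-0.026539, -0.012315)
  term(m=-4) = (-0.000482, -0.000711)   from Y*(Ω₁)=(-0.005861, -0.004245), Y(Ω₂)=(0.111570, 0.040419)
  term(m=-3) = (-0.014830, 0.000810)   from Y*(Ω₁)=(0.045034, -0.014688), Y(Ω₂)=(-0.302958, -0.080813)
  term(m=-2) = (-0.049231, 0.092924)   from Y*(Ω₁)=(-0.064300, 0.198395), Y(Ω₂)=(0.496635, 0.087187)
  term(m=-1) = (0.093037, 0.154579)   from Y*(Ω₁)=(-0.325908, -0.448225), Y(Ω₂)=(-0.324325, -0.028253)
  term(m=+0) = (-0.169586, 0.000000)   from Y*(Ω₁)=(0.573306, -0.000000), Y(Ω₂)=(-0.295803, 0.000000)
  term(m=+1) = (0.093037, -0.154579)   from Y*(Ω₁)=(0.325908, -0.448225), Y(Ω₂)=(0.324325, -0.028253)
  term(m=+2) = (-0.049231, -0.092924)   from Y*(Ω₁)=(-0.064300, -0.198395), Y(Ω₂)=(0.496635, -0.087187)
  term(m=+3) = (-0.014830, -0.000810)   from Y*(Ω₁)=(-0.045034, -0.014688), Y(Ω₂)=(0.302958, -0.080813)
  term(m=+4) = (-0.000482, 0.000711)   from Y*(Ω₁)=(-0.005861, 0.004245), Y(Ω₂)=(0.111570, -0.040419)
  term(m=+5) = (0.000009, 0.000020)   from Y*(Ω₁)=(-0.000001, 0.000751), Y(Ω₂)=(0.026539, -0.012315)
  term(m=+6) = (0.000000, 0.000000)   from Y*(Ω₁)=(0.000039, 0.000028), Y(Ω₂)=(0.003749, -0.002153)
Σ over m = (-0.112581, 0.000000); ×(4π/13) → (-0.108826, 0.000000). Real part: -0.108826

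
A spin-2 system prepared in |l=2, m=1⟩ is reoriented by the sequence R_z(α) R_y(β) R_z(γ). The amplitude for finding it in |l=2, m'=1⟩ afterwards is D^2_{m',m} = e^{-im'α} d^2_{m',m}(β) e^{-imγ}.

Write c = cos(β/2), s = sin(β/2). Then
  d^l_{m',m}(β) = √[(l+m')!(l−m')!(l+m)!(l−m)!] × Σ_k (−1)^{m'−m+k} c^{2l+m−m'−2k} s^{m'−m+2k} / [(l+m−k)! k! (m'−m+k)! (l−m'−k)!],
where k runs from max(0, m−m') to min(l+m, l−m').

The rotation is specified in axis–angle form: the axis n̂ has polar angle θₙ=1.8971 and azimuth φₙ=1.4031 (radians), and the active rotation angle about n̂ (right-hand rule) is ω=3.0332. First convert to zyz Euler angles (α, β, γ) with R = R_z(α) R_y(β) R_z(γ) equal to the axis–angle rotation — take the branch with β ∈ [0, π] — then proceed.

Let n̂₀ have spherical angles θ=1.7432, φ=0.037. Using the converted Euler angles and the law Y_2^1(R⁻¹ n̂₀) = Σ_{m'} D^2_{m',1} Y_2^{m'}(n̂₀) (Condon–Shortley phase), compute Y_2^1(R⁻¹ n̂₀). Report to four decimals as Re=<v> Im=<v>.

Axis–angle → zyz. n̂ = (sinθₙcosφₙ, sinθₙsinφₙ, cosθₙ) = (+0.158104, +0.933946, -0.320544), ω = 3.0332.
R = I cosω + sinω [n̂]ₓ + (1−cosω) n̂n̂ᵀ gives
  R = [-0.944284, +0.329131, -0.000026; +0.259778, +0.745259, -0.614088; -0.202096, -0.579881, -0.789237]
β = atan2(√(R₁₃²+R₂₃²), R₃₃) = 2.480363; α = atan2(R₂₃, R₁₃) mod 2π = 4.712346; γ = atan2(R₃₂, −R₃₁) mod 2π = 5.047739
Need the full column D^2_{m',1} for m'=−2..2 at α=4.7123, β=2.4804, γ=5.0477.
cos(β/2)=0.324625, sin(β/2)=0.945843
d^2_{-2,1}: single k=3 term ⇒ +0.549375;  D = -0.180844-0.518756i
d^2_{-1,1}: k∈[2..3] ⇒ +0.282828 -0.800343 = -0.517514;  D = -0.488679+0.170335i
d^2_{0,1}: k∈[1..2] ⇒ +0.079257 -0.672844 = -0.593587;  D = -0.195349-0.560521i
d^2_{1,1}: k∈[0..1] ⇒ +0.011105 -0.282828 = -0.271723;  D = +0.256591-0.089413i
d^2_{2,1}: single k=0 term ⇒ -0.064713;  D = +0.021292+0.061110i
Y_2^{m'}(θ=1.7432,φ=0.037) and Σ D·Y over m':
  (-0.1808-0.5188i)·(+0.3739-0.0277i)  (-0.4887+0.1703i)·(-0.1305+0.0048i)  (-0.1953-0.5605i)·(-0.2875+0.0000i)  (+0.2566-0.0894i)·(+0.1305+0.0048i)  (+0.0213+0.0611i)·(+0.3739+0.0277i)
Y_2^1(R⁻¹ n̂) = +0.077296-0.039339i

Re=0.0773 Im=-0.0393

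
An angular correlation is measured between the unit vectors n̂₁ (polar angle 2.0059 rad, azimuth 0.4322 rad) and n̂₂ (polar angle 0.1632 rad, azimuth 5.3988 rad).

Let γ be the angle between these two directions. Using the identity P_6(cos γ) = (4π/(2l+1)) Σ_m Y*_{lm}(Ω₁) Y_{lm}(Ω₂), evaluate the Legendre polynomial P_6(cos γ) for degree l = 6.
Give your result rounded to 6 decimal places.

Expand P_6 via completeness: Σ_{m} conj(Y_{6,m}) at Ω₁ times Y_{6,m} at Ω₂ —
  m=-6: Y*=-0.229246+0.140045i  Y=+0.000005-0.000007i  product -0.000000+0.000002i
  m=-5: Y*=+0.240727-0.359374i  Y=-0.000054-0.000179i  product -0.000077-0.000024i
  m=-4: Y*=-0.036229+0.227380i  Y=-0.002227-0.000931i  product +0.000292-0.000473i
  m=-3: Y*=+0.057972+0.206100i  Y=-0.018769+0.009973i  product -0.003144-0.003290i
  m=-2: Y*=-0.201026-0.235592i  Y=-0.024953+0.124391i  product +0.034322-0.019127i
  m=-1: Y*=-0.101762-0.046941i  Y=+0.296049+0.361334i  product -0.013165-0.050667i
  m=+0: Y*=+0.318313-0.000000i  Y=+0.751655+0.000000i  product +0.239262+0.000000i
  m=+1: Y*=+0.101762-0.046941i  Y=-0.296049+0.361334i  product -0.013165+0.050667i
  m=+2: Y*=-0.201026+0.235592i  Y=-0.024953-0.124391i  product +0.034322+0.019127i
  m=+3: Y*=-0.057972+0.206100i  Y=+0.018769+0.009973i  product -0.003144+0.003290i
  m=+4: Y*=-0.036229-0.227380i  Y=-0.002227+0.000931i  product +0.000292+0.000473i
  m=+5: Y*=-0.240727-0.359374i  Y=+0.000054-0.000179i  product -0.000077+0.000024i
  m=+6: Y*=-0.229246-0.140045i  Y=+0.000005+0.000007i  product -0.000000-0.000002i
Σ over m = +0.275719+0.000000i; ×(4π/13) → +0.266522+0.000000i. Real part: 0.266522

0.266522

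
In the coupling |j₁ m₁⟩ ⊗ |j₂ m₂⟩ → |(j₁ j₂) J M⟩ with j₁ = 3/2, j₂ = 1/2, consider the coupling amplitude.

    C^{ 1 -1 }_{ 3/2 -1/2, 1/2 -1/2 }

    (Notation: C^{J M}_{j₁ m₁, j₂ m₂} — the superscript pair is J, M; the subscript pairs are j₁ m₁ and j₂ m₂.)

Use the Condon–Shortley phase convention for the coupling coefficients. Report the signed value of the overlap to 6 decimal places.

+√(1/4) ≈ +0.500000

j₁+j₂−J=1  J+j₁−j₂=2  J−j₁+j₂=0  j₁+j₂+J+1=4
(j₁±m₁, j₂±m₂, J±M) = (1,2,0,1,0,2)
P² = 1
sum k=0..0:
  [0] +1/2 = 1/2
S = 1/2
C² = P²·S² = 1/4 ; C = +0.500000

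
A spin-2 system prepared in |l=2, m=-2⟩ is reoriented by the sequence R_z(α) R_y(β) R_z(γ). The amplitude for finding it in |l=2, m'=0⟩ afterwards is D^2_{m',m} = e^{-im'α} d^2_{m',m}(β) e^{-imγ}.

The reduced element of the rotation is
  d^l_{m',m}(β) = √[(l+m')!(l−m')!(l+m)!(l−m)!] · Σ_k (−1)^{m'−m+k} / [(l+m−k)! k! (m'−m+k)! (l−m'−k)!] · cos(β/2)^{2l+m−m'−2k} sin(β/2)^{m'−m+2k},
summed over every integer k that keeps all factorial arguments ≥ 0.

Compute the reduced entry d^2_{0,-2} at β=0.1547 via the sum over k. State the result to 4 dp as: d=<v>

d^2_{0,-2}(β=0.1547) via the finite sum:
c=cos(0.154700/2)=0.997010, s=sin(0.154700/2)=0.077273; N=√[2·2·1·24]=9.797959
The bounds max(0,m−m')=0 and min(l+m,l−m')=0 give 1 term
  k=0: (−1)^2·9.7980/(4)·0.9970^2·0.0773^2 = +0.014539
d^2_{0,-2}(0.1547) = +0.014539

d=0.0145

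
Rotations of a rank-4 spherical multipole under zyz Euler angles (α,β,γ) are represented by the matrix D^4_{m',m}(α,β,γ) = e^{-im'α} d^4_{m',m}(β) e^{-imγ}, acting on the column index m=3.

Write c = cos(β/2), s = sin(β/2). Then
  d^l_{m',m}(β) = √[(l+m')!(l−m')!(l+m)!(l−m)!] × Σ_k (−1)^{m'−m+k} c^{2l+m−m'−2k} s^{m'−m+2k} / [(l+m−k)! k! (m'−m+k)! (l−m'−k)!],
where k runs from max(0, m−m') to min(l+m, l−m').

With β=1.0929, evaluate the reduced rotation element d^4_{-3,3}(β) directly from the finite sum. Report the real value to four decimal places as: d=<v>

d^4_{-3,3}(β=1.0929) via the finite sum:
c=cos(1.092900/2)=0.854375, s=sin(1.092900/2)=0.519657; N=√[1·5040·5040·1]=5040.000000
Admissible k: 6..7 (factorial args all ≥0)
  k=6: (−1)^0·5040.0000/(720)·0.8544^2·0.5197^6 = +0.100623
  k=7: (−1)^1·5040.0000/(5040)·0.8544^0·0.5197^8 = -0.005318
d^4_{-3,3}(1.0929) = +0.100623 -0.005318 = +0.095305

d=0.0953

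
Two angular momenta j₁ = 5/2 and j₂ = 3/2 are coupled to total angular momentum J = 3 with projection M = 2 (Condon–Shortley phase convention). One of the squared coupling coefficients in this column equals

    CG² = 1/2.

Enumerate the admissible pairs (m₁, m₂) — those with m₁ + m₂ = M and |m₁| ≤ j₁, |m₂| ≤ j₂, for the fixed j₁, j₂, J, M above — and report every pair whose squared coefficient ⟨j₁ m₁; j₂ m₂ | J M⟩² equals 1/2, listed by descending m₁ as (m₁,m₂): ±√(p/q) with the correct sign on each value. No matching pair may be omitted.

(1/2,3/2): −√(1/2)

Admissible pairs with m₁+m₂ = M = 2: (1/2,3/2), (3/2,1/2), (5/2,-1/2)
  (m₁,m₂)=(5/2,-1/2): CG² = 5/12, CG = +√(5/12)
  (m₁,m₂)=(3/2,1/2): CG² = 1/12, CG = +√(1/12)
  (m₁,m₂)=(1/2,3/2): CG² = 1/2, CG = −√(1/2)   ← matches the target
Pairs with CG² = 1/2: (1/2,3/2): −√(1/2)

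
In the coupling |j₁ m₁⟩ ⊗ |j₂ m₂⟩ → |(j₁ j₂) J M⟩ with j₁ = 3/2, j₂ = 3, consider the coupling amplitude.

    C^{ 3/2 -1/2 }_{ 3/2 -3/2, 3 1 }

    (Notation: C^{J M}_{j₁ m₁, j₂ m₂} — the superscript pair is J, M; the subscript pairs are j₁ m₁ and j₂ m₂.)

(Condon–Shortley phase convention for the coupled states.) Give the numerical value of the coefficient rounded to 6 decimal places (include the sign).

−√(4/35) = -0.338062

triangle: 3!*0!*3!/7! = 36/5040
(j±m)!: 0!*3!*4!*2!*1!*2! = 576
prefactor² = (2J+1)*Δ*N² = 576/35
  k=3: −1/(3!*0!*0!*1!*0!*2!) = -1/12
Σ = -1/12  ⇒  CG² = 576/35*(-1/12)² = 4/35
CG = −√(4/35) = -0.338062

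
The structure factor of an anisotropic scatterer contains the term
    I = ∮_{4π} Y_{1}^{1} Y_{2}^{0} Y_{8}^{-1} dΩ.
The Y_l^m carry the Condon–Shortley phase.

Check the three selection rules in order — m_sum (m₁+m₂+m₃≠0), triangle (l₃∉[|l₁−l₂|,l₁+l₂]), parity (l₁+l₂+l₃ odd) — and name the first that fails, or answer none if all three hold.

m₁+m₂+m₃ = 1 + 0 − 1 = 0  ✓
triangle: need |l₁−l₂| ≤ l₃ ≤ l₁+l₂ = [1,3]; l₃=8 is outside  ✗
parity: l₁+l₂+l₃ = 11 is odd

triangle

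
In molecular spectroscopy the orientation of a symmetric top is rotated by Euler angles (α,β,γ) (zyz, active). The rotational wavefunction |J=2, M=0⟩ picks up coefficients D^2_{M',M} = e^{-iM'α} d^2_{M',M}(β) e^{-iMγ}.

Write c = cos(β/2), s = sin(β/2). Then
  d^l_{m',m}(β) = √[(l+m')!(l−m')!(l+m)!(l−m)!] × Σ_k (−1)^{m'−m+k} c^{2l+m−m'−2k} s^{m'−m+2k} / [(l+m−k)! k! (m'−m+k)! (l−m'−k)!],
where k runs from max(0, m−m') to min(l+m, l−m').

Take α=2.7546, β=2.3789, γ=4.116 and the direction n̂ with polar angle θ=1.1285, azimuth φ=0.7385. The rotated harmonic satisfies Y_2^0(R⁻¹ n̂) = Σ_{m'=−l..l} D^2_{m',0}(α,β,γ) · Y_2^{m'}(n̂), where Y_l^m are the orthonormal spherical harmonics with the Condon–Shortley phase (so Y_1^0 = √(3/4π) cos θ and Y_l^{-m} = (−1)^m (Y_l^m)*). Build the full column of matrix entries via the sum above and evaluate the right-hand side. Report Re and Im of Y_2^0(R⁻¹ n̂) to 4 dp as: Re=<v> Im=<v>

Re=0.0011 Im=0.0000

Need the full column D^2_{m',0} for m'=−2..2 at α=2.7546, β=2.3789, γ=4.1160.
cos(β/2)=0.372170, sin(β/2)=0.928164
d^2_{-2,0}: single k=2 term ⇒ +0.292287;  D = +0.209023-0.204306i
d^2_{-1,0}: k∈[1..2] ⇒ +0.117200 -0.728941 = -0.611741;  D = +0.566502-0.230874i
d^2_{0,0}: k∈[0..2] ⇒ +0.019185 -0.477302 +0.742164 = +0.284047;  D = +0.284047+0.000000i
d^2_{1,0}: k∈[0..1] ⇒ -0.117200 +0.728941 = +0.611741;  D = -0.566502-0.230874i
d^2_{2,0}: single k=0 term ⇒ +0.292287;  D = +0.209023+0.204306i
Y_2^{m'}(θ=1.1285,φ=0.7385) and Σ D·Y over m':
  (+0.2090-0.2043i)·(+0.0296-0.3141i)  (+0.5665-0.2309i)·(+0.2210-0.2012i)  (+0.2840+0.0000i)·(-0.1421+0.0000i)  (-0.5665-0.2309i)·(-0.2210-0.2012i)  (+0.2090+0.2043i)·(+0.0296+0.3141i)
Y_2^0(R⁻¹ n̂) = +0.001138-0.000000i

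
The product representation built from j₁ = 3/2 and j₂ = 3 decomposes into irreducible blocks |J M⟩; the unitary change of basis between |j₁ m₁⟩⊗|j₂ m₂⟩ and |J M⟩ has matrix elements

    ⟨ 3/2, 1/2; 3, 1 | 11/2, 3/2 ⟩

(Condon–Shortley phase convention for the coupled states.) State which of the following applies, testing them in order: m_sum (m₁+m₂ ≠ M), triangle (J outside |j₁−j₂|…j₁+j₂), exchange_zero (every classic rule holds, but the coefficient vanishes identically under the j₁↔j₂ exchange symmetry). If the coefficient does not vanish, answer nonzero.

triangle

m-sum: m₁+m₂ = 1/2+1 = 3/2, M = 3/2  ✓
triangle: need |j₁−j₂| ≤ J ≤ j₁+j₂, i.e. J ∈ [3/2, 9/2]; J = 11/2 is outside ✗ ⇒ coefficient is 0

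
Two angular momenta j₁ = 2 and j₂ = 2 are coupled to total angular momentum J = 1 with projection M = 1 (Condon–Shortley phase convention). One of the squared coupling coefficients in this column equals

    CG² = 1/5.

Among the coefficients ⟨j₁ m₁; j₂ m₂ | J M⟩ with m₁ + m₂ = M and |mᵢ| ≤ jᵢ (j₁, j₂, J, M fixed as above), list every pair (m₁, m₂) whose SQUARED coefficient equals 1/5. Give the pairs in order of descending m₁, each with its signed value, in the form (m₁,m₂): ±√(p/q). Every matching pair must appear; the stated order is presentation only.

Admissible pairs with m₁+m₂ = M = 1: (-1,2), (0,1), (1,0), (2,-1)
  (m₁,m₂)=(2,-1): CG² = 1/5, CG = +√(1/5)   ← matches the target
  (m₁,m₂)=(1,0): CG² = 3/10, CG = −√(3/10)
  (m₁,m₂)=(0,1): CG² = 3/10, CG = +√(3/10)
  (m₁,m₂)=(-1,2): CG² = 1/5, CG = −√(1/5)   ← matches the target
Pairs with CG² = 1/5: (2,-1): +√(1/5); (-1,2): −√(1/5)

(2,-1): +√(1/5); (-1,2): −√(1/5)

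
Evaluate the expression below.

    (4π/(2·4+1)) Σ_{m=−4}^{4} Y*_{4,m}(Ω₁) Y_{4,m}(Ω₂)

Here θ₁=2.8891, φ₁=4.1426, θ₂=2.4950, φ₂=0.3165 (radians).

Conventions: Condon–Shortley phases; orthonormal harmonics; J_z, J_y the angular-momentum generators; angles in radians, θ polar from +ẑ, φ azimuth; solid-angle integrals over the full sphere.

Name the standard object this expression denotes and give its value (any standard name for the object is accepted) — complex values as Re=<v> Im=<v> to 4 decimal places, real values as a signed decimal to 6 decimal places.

This sum is the spherical-harmonic addition theorem: it equals the Legendre polynomial P_l(cos γ) of the angle γ between the two directions.
Expand P_4 via completeness: Σ_{m} conj(Y_{4,m}) at Ω₁ times Y_{4,m} at Ω₂ —
  [-4]  conj(Y_{4,-4})(Ω₁) = (-0.001121, -0.001309) ; Y_{4,-4}(Ω₂) = (0.017497, -0.055615) ; Δ = (-0.000092, 0.000039)
  [-3]  conj(Y_{4,-3})(Ω₁) = (-0.018715, 0.002610) ; Y_{4,-3}(Ω₂) = (-0.127165, 0.177637) ; Δ = (0.001916, -0.003656)
  [-2]  conj(Y_{4,-2})(Ω₁) = (-0.048545, 0.105511) ; Y_{4,-2}(Ω₂) = (0.338647, -0.248472) ; Δ = (0.009777, 0.047793)
  [-1]  conj(Y_{4,-1})(Ω₁) = (0.219968, 0.343340) ; Y_{4,-1}(Ω₂) = (-0.315463, 0.103317) ; Δ = (-0.104865, -0.085585)
  [+0]  conj(Y_{4,0})(Ω₁) = (0.596626, -0.000000) ; Y_{4,0}(Ω₂) = (-0.201802, 0.000000) ; Δ = (-0.120400, 0.000000)
  [+1]  conj(Y_{4,1})(Ω₁) = (-0.219968, 0.343340) ; Y_{4,1}(Ω₂) = (0.315463, 0.103317) ; Δ = (-0.104865, 0.085585)
  [+2]  conj(Y_{4,2})(Ω₁) = (-0.048545, -0.105511) ; Y_{4,2}(Ω₂) = (0.338647, 0.248472) ; Δ = (0.009777, -0.047793)
  [+3]  conj(Y_{4,3})(Ω₁) = (0.018715, 0.002610) ; Y_{4,3}(Ω₂) = (0.127165, 0.177637) ; Δ = (0.001916, 0.003656)
  [+4]  conj(Y_{4,4})(Ω₁) = (-0.001121, 0.001309) ; Y_{4,4}(Ω₂) = (0.017497, 0.055615) ; Δ = (-0.000092, -0.000039)
Total Σ_m = (-0.306928, -0.000000). Multiply by 1.396263: (-0.428553, -0.000000). P_4(cos γ) = -0.428553

Legendre polynomial (addition theorem), -0.428553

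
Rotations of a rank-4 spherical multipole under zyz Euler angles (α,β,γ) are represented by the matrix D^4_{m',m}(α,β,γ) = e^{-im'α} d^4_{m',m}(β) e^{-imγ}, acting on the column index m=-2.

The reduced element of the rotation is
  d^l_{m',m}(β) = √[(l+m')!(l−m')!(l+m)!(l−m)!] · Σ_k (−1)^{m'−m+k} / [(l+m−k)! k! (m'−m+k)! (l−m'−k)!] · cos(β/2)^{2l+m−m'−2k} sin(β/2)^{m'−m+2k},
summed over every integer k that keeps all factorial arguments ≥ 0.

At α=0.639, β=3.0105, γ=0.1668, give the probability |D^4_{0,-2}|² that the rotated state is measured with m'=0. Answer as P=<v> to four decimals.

P=0.0016

Split into d^4_{0,-2}(β=3.0105) × two z-phases.
With c≡cos(β/2)=0.065499 and s≡sin(β/2)=0.997853, N=[24·24·2·720]^{1/2}=910.735966
k: max(0,(-2)−(0))=0 … min(4+(-2),4−(0))=2
  k=0: (−1)^2·910.7360/(96)·0.0655^6·0.9979^2 = +0.000001
  k=1: (−1)^3·910.7360/(36)·0.0655^4·0.9979^4 = -0.000462
  k=2: (−1)^4·910.7360/(96)·0.0655^2·0.9979^6 = +0.040179
d^4_{0,-2}(3.0105) = +0.000001 -0.000462 +0.040179 = +0.039718
|D^4_{0,-2}|² = |d^4_{0,-2}(β)|² = (+0.039718)² = 0.001577 (the z-rotation phases have unit modulus)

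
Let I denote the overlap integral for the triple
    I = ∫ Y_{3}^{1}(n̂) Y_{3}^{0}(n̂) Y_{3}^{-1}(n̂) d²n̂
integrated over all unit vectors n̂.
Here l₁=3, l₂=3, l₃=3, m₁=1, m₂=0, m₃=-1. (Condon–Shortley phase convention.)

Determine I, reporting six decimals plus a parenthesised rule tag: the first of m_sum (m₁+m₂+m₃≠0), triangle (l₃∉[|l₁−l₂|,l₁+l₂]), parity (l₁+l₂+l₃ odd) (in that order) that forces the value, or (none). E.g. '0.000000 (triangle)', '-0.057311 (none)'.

L=9 odd ⇒ parity kills the (l;000) factor ⇒ I = 0

0.000000 (parity)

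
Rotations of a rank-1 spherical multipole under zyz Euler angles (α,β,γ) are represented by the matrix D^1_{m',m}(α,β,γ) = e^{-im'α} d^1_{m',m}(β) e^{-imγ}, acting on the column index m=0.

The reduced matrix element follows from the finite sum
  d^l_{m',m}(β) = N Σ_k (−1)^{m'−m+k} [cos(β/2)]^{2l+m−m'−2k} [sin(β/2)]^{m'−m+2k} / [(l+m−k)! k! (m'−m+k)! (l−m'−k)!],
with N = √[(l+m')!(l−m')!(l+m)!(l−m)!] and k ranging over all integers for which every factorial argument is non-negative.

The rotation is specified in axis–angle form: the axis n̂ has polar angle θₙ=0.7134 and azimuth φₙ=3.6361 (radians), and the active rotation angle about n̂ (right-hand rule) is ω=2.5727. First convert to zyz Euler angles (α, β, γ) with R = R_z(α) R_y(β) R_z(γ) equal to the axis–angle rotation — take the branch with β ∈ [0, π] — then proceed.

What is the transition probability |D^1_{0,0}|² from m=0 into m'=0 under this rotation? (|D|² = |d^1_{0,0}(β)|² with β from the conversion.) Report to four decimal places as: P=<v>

P=0.0445

Axis–angle → zyz. n̂ = (sinθₙcosφₙ, sinθₙsinφₙ, cosθₙ) = (-0.576012, -0.310581, +0.756141), ω = 2.5727.
R = I cosω + sinω [n̂]ₓ + (1−cosω) n̂n̂ᵀ gives
  R = [-0.231176, -0.077713, -0.969803; +0.736953, -0.664770, -0.122401; -0.635184, -0.742995, +0.210950]
β = atan2(√(R₁₃²+R₂₃²), R₃₃) = 1.358250; α = atan2(R₂₃, R₁₃) mod 2π = 3.267141; γ = atan2(R₃₂, −R₃₁) mod 2π = 5.419719
D^1_{0,0}(3.2671,1.3583,5.4197) = e^{-i·0·3.2671}·d^1_{0,0}(1.3583)·e^{-i·0·5.4197}. Compute d first:
Half-angle: c=0.778123, s=0.628112. N=√(1·1·1·1)=1.000000
The bounds max(0,m−m')=0 and min(l+m,l−m')=1 give 2 terms
  k=0: (−1)^0·1.0000/(1)·0.7781^2·0.6281^0 = +0.605475
  k=1: (−1)^1·1.0000/(1)·0.7781^0·0.6281^2 = -0.394525
d^1_{0,0}(1.3583) = +0.605475 -0.394525 = +0.210950
|D^1_{0,0}|² = |d^1_{0,0}(β)|² = (+0.210950)² = 0.044500 (the z-rotation phases have unit modulus)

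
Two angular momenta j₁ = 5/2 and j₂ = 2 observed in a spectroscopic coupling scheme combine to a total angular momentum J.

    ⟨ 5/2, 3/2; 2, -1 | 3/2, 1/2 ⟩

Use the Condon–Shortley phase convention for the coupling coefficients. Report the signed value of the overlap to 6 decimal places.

−√(2/105) = -0.138013

√[4·3!2!1!/7! · 4!1!1!3!2!1!] = √(96/35)
  +(−1)^0/∏(0,3,1,1,1,0)! = 1/6  (running 1/6)
  +(−1)^1/∏(1,2,0,0,2,1)! = -1/4  (running -1/12)
⟨..|..⟩ = √(96/35)·(-1/12) = -0.138013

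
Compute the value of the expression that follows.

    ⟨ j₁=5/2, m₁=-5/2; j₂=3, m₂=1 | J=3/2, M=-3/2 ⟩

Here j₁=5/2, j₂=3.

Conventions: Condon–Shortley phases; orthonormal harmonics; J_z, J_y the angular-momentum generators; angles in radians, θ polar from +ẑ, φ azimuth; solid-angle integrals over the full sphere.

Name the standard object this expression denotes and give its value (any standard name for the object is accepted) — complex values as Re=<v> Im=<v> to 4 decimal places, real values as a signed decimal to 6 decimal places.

Clebsch–Gordan coefficient, +√(1/14) ≈ +0.267261

This is a Clebsch–Gordan (vector-coupling) coefficient.
√[4·4!1!2!/8! · 0!5!4!2!0!3!] = √(1152/7)
  +(−1)^4/∏(4,0,1,0,0,2)! = 1/48  (running 1/48)
⟨..|..⟩ = √(1152/7)·(1/48) = +0.267261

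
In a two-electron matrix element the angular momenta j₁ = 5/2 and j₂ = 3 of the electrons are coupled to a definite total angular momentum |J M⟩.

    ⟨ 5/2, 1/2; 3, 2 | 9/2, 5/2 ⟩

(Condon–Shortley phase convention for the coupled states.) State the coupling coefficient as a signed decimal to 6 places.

j₁+j₂−J=1  J+j₁−j₂=4  J−j₁+j₂=5  j₁+j₂+J+1=11
(j₁±m₁, j₂±m₂, J±M) = (3,2,5,1,7,2)
P² = 115200/11
sum k=0..1:
  [0] +1/480 = 1/480
  [1] −1/144 = -1/144
S = -7/1440
C² = P²·S² = 49/198 ; C = -0.497468

−√(49/198) = -0.497468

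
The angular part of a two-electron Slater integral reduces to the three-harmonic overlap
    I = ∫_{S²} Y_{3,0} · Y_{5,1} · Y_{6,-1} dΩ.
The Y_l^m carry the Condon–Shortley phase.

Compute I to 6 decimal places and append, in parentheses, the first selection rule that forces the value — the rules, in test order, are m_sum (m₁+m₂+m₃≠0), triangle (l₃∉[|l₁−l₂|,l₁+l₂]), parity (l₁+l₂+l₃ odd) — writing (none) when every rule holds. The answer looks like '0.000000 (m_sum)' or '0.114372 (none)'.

m-sum 0 ✓  L=14 even ✓  2≤6≤8 ✓
Π(2lᵢ+1) = 7×11×13 = 1001
triangle coeff Δ(3,5,6) = 1/675675
Σ_t [0,2]: t=0:+1/8640 t=1:−1/2304 t=2:+1/8640 = -7/34560
(3j)²=7/429 [(3 5 6; 0 0 0)], sign=-1
Σ_t [0,2]: t=0:+1/17280 t=1:−1/2880 t=2:+1/6912 = -1/6912
(3j)²=5/429 [(3 5 6; 0 1 -1)], sign=+1
⇒ 4πI² = 245/1287
I = (-1)√(245/1287/(4π)) = -0.12308038
No selection rule forces the value: the integral is nonzero (none).

-0.123080 (none)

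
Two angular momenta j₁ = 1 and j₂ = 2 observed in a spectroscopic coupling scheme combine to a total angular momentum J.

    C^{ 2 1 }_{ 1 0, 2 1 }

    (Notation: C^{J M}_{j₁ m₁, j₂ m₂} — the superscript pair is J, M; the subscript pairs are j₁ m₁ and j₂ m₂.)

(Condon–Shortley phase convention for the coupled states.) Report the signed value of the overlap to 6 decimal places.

-0.408248

j₁+j₂−J=1  J+j₁−j₂=1  J−j₁+j₂=3  j₁+j₂+J+1=6
(j₁±m₁, j₂±m₂, J±M) = (1,1,3,1,3,1)
P² = 3/2
sum k=0..1:
  [0] +1/6 = 1/6
  [1] −1/2 = -1/2
S = -1/3
C² = P²·S² = 1/6 ; C = -0.408248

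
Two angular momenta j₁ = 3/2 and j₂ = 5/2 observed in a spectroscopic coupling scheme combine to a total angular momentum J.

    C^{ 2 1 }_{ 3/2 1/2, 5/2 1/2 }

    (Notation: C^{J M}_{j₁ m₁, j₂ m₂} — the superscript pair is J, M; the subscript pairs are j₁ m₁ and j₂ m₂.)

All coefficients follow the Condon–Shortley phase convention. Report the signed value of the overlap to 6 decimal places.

√[5·2!1!3!/7! · 2!1!3!2!3!1!] = √(12/7)
  +(−1)^0/∏(0,2,1,3,0,0)! = 1/12  (running 1/12)
  +(−1)^1/∏(1,1,0,2,1,1)! = -1/2  (running -5/12)
⟨..|..⟩ = √(12/7)·(-5/12) = -0.545545

-0.545545  (= −√(25/84))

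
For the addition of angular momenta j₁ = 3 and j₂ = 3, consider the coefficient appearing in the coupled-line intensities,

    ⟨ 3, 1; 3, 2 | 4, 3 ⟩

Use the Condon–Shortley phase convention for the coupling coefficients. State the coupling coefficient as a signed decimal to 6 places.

√[9·2!4!4!/11! · 4!2!5!1!7!1!] = √(82944/11)
  +(−1)^1/∏(1,1,1,4,3,0)! = -1/144  (running -1/144)
  +(−1)^2/∏(2,0,0,3,4,1)! = 1/288  (running -1/288)
⟨..|..⟩ = √(82944/11)·(-1/288) = -0.301511

-0.301511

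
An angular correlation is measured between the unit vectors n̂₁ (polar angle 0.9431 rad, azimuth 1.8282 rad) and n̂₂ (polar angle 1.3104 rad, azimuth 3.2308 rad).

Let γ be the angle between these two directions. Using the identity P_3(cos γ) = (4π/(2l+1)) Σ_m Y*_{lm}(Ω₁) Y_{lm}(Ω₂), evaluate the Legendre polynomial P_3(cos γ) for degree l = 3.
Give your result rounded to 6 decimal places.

-0.367053

Summing Y*_{l m}(θ₁,φ₁)·Y_{l m}(θ₂,φ₂) over m ∈ [−3, 3]; prefactor 4π/(2·3+1) = 1.795196:
  [-3]  conj(Y_{3,-3})(Ω₁) = +0.154352-0.158478i ; Y_{3,-3}(Ω₂) = -0.363034+0.099544i ; Δ = -0.040260+0.072898i
  [-2]  conj(Y_{3,-2})(Ω₁) = -0.342225-0.193592i ; Y_{3,-2}(Ω₂) = +0.241782-0.043601i ; Δ = -0.091185-0.031886i
  [-1]  conj(Y_{3,-1})(Ω₁) = -0.048244+0.183268i ; Y_{3,-1}(Ω₂) = +0.207952-0.018600i ; Δ = -0.006624+0.039008i
  [+0]  conj(Y_{3,0})(Ω₁) = -0.279538-0.000000i ; Y_{3,0}(Ω₂) = -0.256394+0.000000i ; Δ = +0.071672+0.000000i
  [+1]  conj(Y_{3,1})(Ω₁) = +0.048244+0.183268i ; Y_{3,1}(Ω₂) = -0.207952-0.018600i ; Δ = -0.006624-0.039008i
  [+2]  conj(Y_{3,2})(Ω₁) = -0.342225+0.193592i ; Y_{3,2}(Ω₂) = +0.241782+0.043601i ; Δ = -0.091185+0.031886i
  [+3]  conj(Y_{3,3})(Ω₁) = -0.154352-0.158478i ; Y_{3,3}(Ω₂) = +0.363034+0.099544i ; Δ = -0.040260-0.072898i
Σ over m = -0.204464+0.000000i; ×(4π/7) → -0.367053+0.000000i. Real part: -0.367053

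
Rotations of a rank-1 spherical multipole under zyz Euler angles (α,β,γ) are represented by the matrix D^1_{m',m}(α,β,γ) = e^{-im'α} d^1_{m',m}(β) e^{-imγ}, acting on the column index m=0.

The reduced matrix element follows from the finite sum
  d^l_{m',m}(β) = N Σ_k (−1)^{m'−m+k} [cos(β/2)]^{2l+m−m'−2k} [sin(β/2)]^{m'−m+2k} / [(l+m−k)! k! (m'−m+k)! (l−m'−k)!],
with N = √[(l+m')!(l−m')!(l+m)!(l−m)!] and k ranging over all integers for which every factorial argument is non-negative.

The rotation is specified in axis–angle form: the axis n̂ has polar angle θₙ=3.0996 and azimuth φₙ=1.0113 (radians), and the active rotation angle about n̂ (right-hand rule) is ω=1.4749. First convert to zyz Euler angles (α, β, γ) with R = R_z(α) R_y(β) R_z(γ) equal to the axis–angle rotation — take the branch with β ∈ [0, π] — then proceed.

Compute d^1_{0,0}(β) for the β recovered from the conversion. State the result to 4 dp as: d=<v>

d=0.9984

Axis–angle → zyz. n̂ = (sinθₙcosφₙ, sinθₙsinφₙ, cosθₙ) = (+0.022281, +0.035579, -0.999118), ω = 1.4749.
R = I cosω + sinω [n̂]ₓ + (1−cosω) n̂n̂ᵀ gives
  R = [+0.096198, +0.995245, +0.015286; -0.993811, +0.096894, -0.054323; -0.055546, -0.009965, +0.998406]
β = atan2(√(R₁₃²+R₂₃²), R₃₃) = 0.056463; α = atan2(R₂₃, R₁₃) mod 2π = 4.986678; γ = atan2(R₃₂, −R₃₁) mod 2π = 6.105671
d^1_{0,0}(β=0.0565) via the finite sum:
Half-angle: c=0.999602, s=0.028228. N=√(1·1·1·1)=1.000000
k∈{0,1} keeps every argument non-negative
  k=0: (−1)^0·1.0000/(1)·0.9996^2·0.0282^0 = +0.999203
  k=1: (−1)^1·1.0000/(1)·0.9996^0·0.0282^2 = -0.000797
d^1_{0,0}(0.0565) = +0.999203 -0.000797 = +0.998406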